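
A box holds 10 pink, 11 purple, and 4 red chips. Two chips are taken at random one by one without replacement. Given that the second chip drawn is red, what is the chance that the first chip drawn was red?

1/8

P(first=red and the second chip drawn is red) = (4/25)·(3/24) = 1/50.
P(the second chip drawn is red) = Σ over first color = 1/15 + 11/150 + 1/50 = 4/25.
By Bayes, P(first=red | the second chip drawn is red) = 1/50 / 4/25 = 1/8 ≈ 0.1250.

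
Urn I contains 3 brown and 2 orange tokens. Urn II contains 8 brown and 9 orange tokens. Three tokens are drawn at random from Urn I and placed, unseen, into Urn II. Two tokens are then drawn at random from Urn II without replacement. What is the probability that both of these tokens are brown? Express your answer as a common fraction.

433/1900

Condition on how many of the transferred tokens are brown (from Urn I: 3 brown of 5; then Urn II has 20 total).
  1 brown: C(3,1)C(2,2)/C(5,3) = 3/10; then P = C(9,2)/C(20,2) = 18/95
  2 brown: C(3,2)C(2,1)/C(5,3) = 3/5; then P = C(10,2)/C(20,2) = 9/38
  3 brown: C(3,3)C(2,0)/C(5,3) = 1/10; then P = C(11,2)/C(20,2) = 11/38
P(both brown) = 433/1900 ≈ 0.2279.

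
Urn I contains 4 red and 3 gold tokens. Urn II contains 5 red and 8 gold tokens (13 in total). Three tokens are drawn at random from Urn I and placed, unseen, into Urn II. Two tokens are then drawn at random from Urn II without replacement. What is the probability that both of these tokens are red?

Condition on how many of the transferred tokens are red (from Urn I: 4 red of 7; then Urn II has 16 total).
  0 red: C(4,0)C(3,3)/C(7,3) = 1/35; then P = C(5,2)/C(16,2) = 1/12
  1 red: C(4,1)C(3,2)/C(7,3) = 12/35; then P = C(6,2)/C(16,2) = 1/8
  2 red: C(4,2)C(3,1)/C(7,3) = 18/35; then P = C(7,2)/C(16,2) = 7/40
  3 red: C(4,3)C(3,0)/C(7,3) = 4/35; then P = C(8,2)/C(16,2) = 7/30
P(both red) = 17/105 ≈ 0.1619.

17/105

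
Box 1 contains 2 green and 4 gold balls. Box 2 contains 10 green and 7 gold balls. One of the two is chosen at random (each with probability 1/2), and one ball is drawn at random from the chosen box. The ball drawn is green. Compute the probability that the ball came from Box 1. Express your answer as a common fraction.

17/47

P(green | Box 1) = 1/3; P(green | Box 2) = 10/17.
P(green) = 1/2·1/3 + 1/2·10/17 = 47/102.
By Bayes' rule, P(Box 1 | green) = 1/6 / 47/102 = 17/47 ≈ 0.3617.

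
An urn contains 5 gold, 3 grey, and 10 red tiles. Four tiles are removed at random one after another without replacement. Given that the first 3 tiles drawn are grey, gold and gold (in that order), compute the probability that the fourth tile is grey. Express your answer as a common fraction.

After removing 2 gold, 1 grey, the urn has 2 grey out of 15 remaining.
P(fourth is grey | given) = 2/15 ≈ 0.1333.

2/15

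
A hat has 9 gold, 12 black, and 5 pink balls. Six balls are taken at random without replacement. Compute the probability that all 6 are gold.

6/16445

Unordered draws without replacement: count favorable combinations over C(26,6).
Favorable = C(9,6) · C(12,0) · C(5,0) = 84; total = C(26,6) = 230230.
P = 84/230230 = 6/16445 ≈ 0.0004.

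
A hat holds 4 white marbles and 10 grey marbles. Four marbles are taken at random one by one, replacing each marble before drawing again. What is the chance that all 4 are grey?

Multiply the conditional probability of each draw in order, with replacement (the composition resets each draw).
P = (10/14) · (10/14) · (10/14) · (10/14) = 625/2401 ≈ 0.2603.

625/2401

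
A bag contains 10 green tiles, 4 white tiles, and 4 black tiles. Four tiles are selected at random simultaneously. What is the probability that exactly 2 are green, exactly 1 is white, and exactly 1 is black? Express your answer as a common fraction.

Unordered draws without replacement: count favorable combinations over C(18,4).
Favorable = C(10,2) · C(4,1) · C(4,1) = 720; total = C(18,4) = 3060.
P = 720/3060 = 4/17 ≈ 0.2353.

4/17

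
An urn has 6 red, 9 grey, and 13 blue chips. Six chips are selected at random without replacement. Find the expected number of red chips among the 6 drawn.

9/7

By linearity of expectation, E[X] = Σ P(draw i is red); by symmetry each draw (even without replacement) has P(red) = 6/28.
E[X] = 6 · 6/28 = 9/7 ≈ 1.2857.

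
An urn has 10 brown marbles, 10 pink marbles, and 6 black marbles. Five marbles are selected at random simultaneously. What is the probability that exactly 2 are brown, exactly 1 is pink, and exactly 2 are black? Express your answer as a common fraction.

675/6578

Unordered draws without replacement: count favorable combinations over C(26,5).
Favorable = C(10,2) · C(10,1) · C(6,2) = 6750; total = C(26,5) = 65780.
P = 6750/65780 = 675/6578 ≈ 0.1026.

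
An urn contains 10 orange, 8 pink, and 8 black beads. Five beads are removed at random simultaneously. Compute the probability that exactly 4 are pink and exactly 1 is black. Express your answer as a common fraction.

Unordered draws without replacement: count favorable combinations over C(26,5).
Favorable = C(10,0) · C(8,4) · C(8,1) = 560; total = C(26,5) = 65780.
P = 560/65780 = 28/3289 ≈ 0.0085.

28/3289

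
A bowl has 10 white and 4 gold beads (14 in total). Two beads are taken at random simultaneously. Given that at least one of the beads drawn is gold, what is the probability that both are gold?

P(both gold) = C(4,2)/C(14,2) = 6/91; P(at least one gold) = 1 − C(10,2)/C(14,2) = 46/91.
Since 'both gold' ⊆ 'at least one gold', P(both | at least one) = 6/91 / 46/91 = 3/23 ≈ 0.1304.

3/23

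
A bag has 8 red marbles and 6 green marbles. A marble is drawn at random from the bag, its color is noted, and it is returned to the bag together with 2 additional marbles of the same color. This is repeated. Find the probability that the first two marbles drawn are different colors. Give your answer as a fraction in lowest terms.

Either green then red, or red then green; after the first draw the total is 16.
P = (6/14)·(8/16) + (8/14)·(6/16) = 3/7 ≈ 0.4286.

3/7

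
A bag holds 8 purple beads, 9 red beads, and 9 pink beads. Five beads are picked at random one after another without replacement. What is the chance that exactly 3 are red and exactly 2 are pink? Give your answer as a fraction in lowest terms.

756/16445

Unordered draws without replacement: count favorable combinations over C(26,5).
Favorable = C(8,0) · C(9,3) · C(9,2) = 3024; total = C(26,5) = 65780.
P = 3024/65780 = 756/16445 ≈ 0.0460.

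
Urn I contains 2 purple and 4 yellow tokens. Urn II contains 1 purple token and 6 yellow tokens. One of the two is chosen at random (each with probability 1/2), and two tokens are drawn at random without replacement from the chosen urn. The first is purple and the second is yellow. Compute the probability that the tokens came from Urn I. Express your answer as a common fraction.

P(E | Urn I) = 4/15; P(E | Urn II) = 1/7.
P(E) = 1/2·4/15 + 1/2·1/7 = 43/210.
By Bayes' rule, P(Urn I | E) = 2/15 / 43/210 = 28/43 ≈ 0.6512.

28/43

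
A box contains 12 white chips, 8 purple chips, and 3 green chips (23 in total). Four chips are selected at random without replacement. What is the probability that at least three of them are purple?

Sum the hypergeometric tail for j = 3,…,4 purple chips.
Favorable = C(8,3)·C(15,1) + C(8,4)·C(15,0) = 910; total = C(23,4) = 8855.
P = 910/8855 = 26/253 ≈ 0.1028.

26/253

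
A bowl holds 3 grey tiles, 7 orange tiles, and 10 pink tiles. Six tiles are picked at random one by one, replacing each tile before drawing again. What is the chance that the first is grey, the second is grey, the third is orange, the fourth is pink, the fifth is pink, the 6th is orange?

Multiply the conditional probability of each draw in order, with replacement (the composition resets each draw).
P = (3/20) · (3/20) · (7/20) · (10/20) · (10/20) · (7/20) = 441/640000 ≈ 0.0007.

441/640000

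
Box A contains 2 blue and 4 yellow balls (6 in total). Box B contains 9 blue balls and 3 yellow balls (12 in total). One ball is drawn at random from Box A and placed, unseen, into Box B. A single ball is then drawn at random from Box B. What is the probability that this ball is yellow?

11/39

Condition on how many of the transferred balls are yellow (from Box A: 4 yellow of 6; then Box B has 13 total).
  0 yellow: C(4,0)C(2,1)/C(6,1) = 1/3; then P = 3/13
  1 yellow: C(4,1)C(2,0)/C(6,1) = 2/3; then P = 4/13
P(yellow from Box B) = 11/39 ≈ 0.2821.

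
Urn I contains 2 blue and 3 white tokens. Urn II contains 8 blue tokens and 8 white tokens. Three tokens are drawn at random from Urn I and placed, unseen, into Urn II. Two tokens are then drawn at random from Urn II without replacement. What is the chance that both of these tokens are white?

433/1710

Condition on how many of the transferred tokens are white (from Urn I: 3 white of 5; then Urn II has 19 total).
  1 white: C(3,1)C(2,2)/C(5,3) = 3/10; then P = C(9,2)/C(19,2) = 4/19
  2 white: C(3,2)C(2,1)/C(5,3) = 3/5; then P = C(10,2)/C(19,2) = 5/19
  3 white: C(3,3)C(2,0)/C(5,3) = 1/10; then P = C(11,2)/C(19,2) = 55/171
P(both white) = 433/1710 ≈ 0.2532.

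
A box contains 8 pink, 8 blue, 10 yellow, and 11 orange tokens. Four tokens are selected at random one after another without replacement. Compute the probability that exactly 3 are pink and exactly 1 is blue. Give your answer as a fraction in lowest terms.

Unordered draws without replacement: count favorable combinations over C(37,4).
Favorable = C(8,3) · C(8,1) · C(10,0) · C(11,0) = 448; total = C(37,4) = 66045.
P = 448/66045 = 64/9435 ≈ 0.0068.

64/9435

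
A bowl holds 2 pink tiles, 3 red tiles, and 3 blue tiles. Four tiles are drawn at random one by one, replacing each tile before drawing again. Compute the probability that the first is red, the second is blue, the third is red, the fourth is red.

81/4096

Multiply the conditional probability of each draw in order, with replacement (the composition resets each draw).
P = (3/8) · (3/8) · (3/8) · (3/8) = 81/4096 ≈ 0.0198.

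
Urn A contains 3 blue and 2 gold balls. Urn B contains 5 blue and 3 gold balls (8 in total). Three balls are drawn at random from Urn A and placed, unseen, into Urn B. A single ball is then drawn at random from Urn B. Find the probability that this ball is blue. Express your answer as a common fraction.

Condition on how many of the transferred balls are blue (from Urn A: 3 blue of 5; then Urn B has 11 total).
  1 blue: C(3,1)C(2,2)/C(5,3) = 3/10; then P = 6/11
  2 blue: C(3,2)C(2,1)/C(5,3) = 3/5; then P = 7/11
  3 blue: C(3,3)C(2,0)/C(5,3) = 1/10; then P = 8/11
P(blue from Urn B) = 34/55 ≈ 0.6182.

34/55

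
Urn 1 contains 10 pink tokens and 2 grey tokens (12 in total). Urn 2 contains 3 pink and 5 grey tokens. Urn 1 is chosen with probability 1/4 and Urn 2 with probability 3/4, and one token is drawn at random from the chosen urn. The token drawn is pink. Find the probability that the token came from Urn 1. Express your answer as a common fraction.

P(pink | Urn 1) = 5/6; P(pink | Urn 2) = 3/8.
P(pink) = 1/4·5/6 + 3/4·3/8 = 47/96.
By Bayes' rule, P(Urn 1 | pink) = 5/24 / 47/96 = 20/47 ≈ 0.4255.

20/47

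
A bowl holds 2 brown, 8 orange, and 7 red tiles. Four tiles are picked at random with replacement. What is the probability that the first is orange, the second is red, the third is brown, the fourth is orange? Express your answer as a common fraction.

Multiply the conditional probability of each draw in order, with replacement (the composition resets each draw).
P = (8/17) · (7/17) · (2/17) · (8/17) = 896/83521 ≈ 0.0107.

896/83521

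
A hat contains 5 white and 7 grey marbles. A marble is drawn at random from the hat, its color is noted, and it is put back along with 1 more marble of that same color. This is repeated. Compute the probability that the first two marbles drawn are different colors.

Either white then grey, or grey then white; after the first draw the total is 13.
P = (5/12)·(7/13) + (7/12)·(5/13) = 35/78 ≈ 0.4487.

35/78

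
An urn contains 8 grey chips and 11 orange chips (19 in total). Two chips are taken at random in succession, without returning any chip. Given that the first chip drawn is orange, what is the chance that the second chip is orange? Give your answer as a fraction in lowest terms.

After removing 1 orange, the urn has 10 orange out of 18 remaining.
P(second is orange | given) = 10/18 = 5/9 ≈ 0.5556.

5/9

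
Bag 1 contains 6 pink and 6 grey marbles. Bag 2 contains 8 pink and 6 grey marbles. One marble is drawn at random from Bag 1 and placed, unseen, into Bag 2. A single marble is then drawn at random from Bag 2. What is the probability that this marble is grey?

13/30

Condition on how many of the transferred marbles are grey (from Bag 1: 6 grey of 12; then Bag 2 has 15 total).
  0 grey: C(6,0)C(6,1)/C(12,1) = 1/2; then P = 6/15
  1 grey: C(6,1)C(6,0)/C(12,1) = 1/2; then P = 7/15
P(grey from Bag 2) = 13/30 ≈ 0.4333.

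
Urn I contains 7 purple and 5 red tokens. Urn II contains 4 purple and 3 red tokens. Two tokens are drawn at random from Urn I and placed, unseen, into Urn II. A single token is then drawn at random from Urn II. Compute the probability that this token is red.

Condition on how many of the transferred tokens are red (from Urn I: 5 red of 12; then Urn II has 9 total).
  0 red: C(5,0)C(7,2)/C(12,2) = 7/22; then P = 3/9
  1 red: C(5,1)C(7,1)/C(12,2) = 35/66; then P = 4/9
  2 red: C(5,2)C(7,0)/C(12,2) = 5/33; then P = 5/9
P(red from Urn II) = 23/54 ≈ 0.4259.

23/54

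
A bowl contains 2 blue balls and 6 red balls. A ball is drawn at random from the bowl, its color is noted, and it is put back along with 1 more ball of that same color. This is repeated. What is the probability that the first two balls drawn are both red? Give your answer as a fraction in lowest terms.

7/12

After a red draw the bowl holds 7 red out of 9.
P = (6/8)·(7/9) = 7/12 ≈ 0.5833.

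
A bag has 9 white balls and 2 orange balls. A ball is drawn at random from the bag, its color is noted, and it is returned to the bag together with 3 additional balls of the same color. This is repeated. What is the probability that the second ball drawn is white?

Condition on the first draw. If first is white (prob 9/11), second-white has prob (12)/(14); if not (prob 2/11), it has prob 9/(14).
P = (9/11)·(12/14) + (2/11)·(9/14) = 9/11 ≈ 0.8182.

9/11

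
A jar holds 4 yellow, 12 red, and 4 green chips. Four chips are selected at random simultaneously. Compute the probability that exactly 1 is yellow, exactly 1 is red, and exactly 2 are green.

96/1615

Unordered draws without replacement: count favorable combinations over C(20,4).
Favorable = C(4,1) · C(12,1) · C(4,2) = 288; total = C(20,4) = 4845.
P = 288/4845 = 96/1615 ≈ 0.0594.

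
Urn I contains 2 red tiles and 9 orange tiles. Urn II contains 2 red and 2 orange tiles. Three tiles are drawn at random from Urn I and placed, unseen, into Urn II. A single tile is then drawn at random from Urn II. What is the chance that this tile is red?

Condition on how many of the transferred tiles are red (from Urn I: 2 red of 11; then Urn II has 7 total).
  0 red: C(2,0)C(9,3)/C(11,3) = 28/55; then P = 2/7
  1 red: C(2,1)C(9,2)/C(11,3) = 24/55; then P = 3/7
  2 red: C(2,2)C(9,1)/C(11,3) = 3/55; then P = 4/7
P(red from Urn II) = 4/11 ≈ 0.3636.

4/11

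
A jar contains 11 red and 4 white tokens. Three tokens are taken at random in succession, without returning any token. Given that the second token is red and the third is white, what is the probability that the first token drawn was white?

3/13

P(first=white and the second token is red and the third is white) = (4/15)·(11/14)·(3/13) = 22/455.
P(E) = Σ over first color = 44/273 + 22/455 = 22/105.
By Bayes, P(first=white | E) = 22/455 / 22/105 = 3/13 ≈ 0.2308.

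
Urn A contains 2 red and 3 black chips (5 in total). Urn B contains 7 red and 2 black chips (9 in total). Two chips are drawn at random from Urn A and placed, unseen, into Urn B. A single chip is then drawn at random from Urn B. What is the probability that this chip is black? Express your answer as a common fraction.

16/55

Condition on how many of the transferred chips are black (from Urn A: 3 black of 5; then Urn B has 11 total).
  0 black: C(3,0)C(2,2)/C(5,2) = 1/10; then P = 2/11
  1 black: C(3,1)C(2,1)/C(5,2) = 3/5; then P = 3/11
  2 black: C(3,2)C(2,0)/C(5,2) = 3/10; then P = 4/11
P(black from Urn B) = 16/55 ≈ 0.2909.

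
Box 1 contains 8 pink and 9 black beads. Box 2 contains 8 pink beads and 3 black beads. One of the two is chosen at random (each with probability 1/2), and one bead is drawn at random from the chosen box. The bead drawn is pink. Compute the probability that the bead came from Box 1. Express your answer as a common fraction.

11/28

P(pink | Box 1) = 8/17; P(pink | Box 2) = 8/11.
P(pink) = 1/2·8/17 + 1/2·8/11 = 112/187.
By Bayes' rule, P(Box 1 | pink) = 4/17 / 112/187 = 11/28 ≈ 0.3929.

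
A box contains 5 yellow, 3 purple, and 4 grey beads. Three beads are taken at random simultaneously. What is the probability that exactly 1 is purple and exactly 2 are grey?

9/110

Unordered draws without replacement: count favorable combinations over C(12,3).
Favorable = C(5,0) · C(3,1) · C(4,2) = 18; total = C(12,3) = 220.
P = 18/220 = 9/110 ≈ 0.0818.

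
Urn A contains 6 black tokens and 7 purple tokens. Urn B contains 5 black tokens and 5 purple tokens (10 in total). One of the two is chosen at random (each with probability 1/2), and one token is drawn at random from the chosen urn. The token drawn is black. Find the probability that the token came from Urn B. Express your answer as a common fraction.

13/25

P(black | Urn A) = 6/13; P(black | Urn B) = 1/2.
P(black) = 1/2·6/13 + 1/2·1/2 = 25/52.
By Bayes' rule, P(Urn B | black) = 1/4 / 25/52 = 13/25 ≈ 0.5200.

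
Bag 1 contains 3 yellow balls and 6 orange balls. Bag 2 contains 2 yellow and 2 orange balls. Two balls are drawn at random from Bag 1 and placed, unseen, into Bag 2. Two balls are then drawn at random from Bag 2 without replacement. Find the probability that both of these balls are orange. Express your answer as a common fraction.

Condition on how many of the transferred balls are orange (from Bag 1: 6 orange of 9; then Bag 2 has 6 total).
  0 orange: C(6,0)C(3,2)/C(9,2) = 1/12; then P = C(2,2)/C(6,2) = 1/15
  1 orange: C(6,1)C(3,1)/C(9,2) = 1/2; then P = C(3,2)/C(6,2) = 1/5
  2 orange: C(6,2)C(3,0)/C(9,2) = 5/12; then P = C(4,2)/C(6,2) = 2/5
P(both orange) = 49/180 ≈ 0.2722.

49/180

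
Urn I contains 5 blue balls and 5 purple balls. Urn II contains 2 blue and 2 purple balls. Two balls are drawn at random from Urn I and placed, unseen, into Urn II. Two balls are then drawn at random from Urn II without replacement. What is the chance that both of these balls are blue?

Condition on how many of the transferred balls are blue (from Urn I: 5 blue of 10; then Urn II has 6 total).
  0 blue: C(5,0)C(5,2)/C(10,2) = 2/9; then P = C(2,2)/C(6,2) = 1/15
  1 blue: C(5,1)C(5,1)/C(10,2) = 5/9; then P = C(3,2)/C(6,2) = 1/5
  2 blue: C(5,2)C(5,0)/C(10,2) = 2/9; then P = C(4,2)/C(6,2) = 2/5
P(both blue) = 29/135 ≈ 0.2148.

29/135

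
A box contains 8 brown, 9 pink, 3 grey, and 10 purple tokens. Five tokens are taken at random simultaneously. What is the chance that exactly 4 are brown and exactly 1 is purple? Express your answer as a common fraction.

50/10179

Unordered draws without replacement: count favorable combinations over C(30,5).
Favorable = C(8,4) · C(9,0) · C(3,0) · C(10,1) = 700; total = C(30,5) = 142506.
P = 700/142506 = 50/10179 ≈ 0.0049.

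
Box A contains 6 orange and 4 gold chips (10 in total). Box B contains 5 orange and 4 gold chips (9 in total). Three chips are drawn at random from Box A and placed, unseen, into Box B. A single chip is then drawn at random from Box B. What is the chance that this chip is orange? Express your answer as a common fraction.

17/30

Condition on how many of the transferred chips are orange (from Box A: 6 orange of 10; then Box B has 12 total).
  0 orange: C(6,0)C(4,3)/C(10,3) = 1/30; then P = 5/12
  1 orange: C(6,1)C(4,2)/C(10,3) = 3/10; then P = 6/12
  2 orange: C(6,2)C(4,1)/C(10,3) = 1/2; then P = 7/12
  3 orange: C(6,3)C(4,0)/C(10,3) = 1/6; then P = 8/12
P(orange from Box B) = 17/30 ≈ 0.5667.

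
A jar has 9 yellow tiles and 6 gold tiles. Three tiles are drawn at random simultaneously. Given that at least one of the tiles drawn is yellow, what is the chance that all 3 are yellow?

28/145

P(all 3 yellow) = C(9,3)/C(15,3) = 12/65; P(at least one yellow) = 1 − C(6,3)/C(15,3) = 87/91.
Since 'all 3 yellow' ⊆ 'at least one yellow', P(all 3 | at least one) = 12/65 / 87/91 = 28/145 ≈ 0.1931.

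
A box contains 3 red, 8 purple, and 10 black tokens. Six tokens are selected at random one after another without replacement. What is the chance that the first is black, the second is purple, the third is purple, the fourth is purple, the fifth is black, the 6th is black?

Multiply the conditional probability of each draw in order, without replacement, so each draw removes one from its color and from the total.
P = (10/21) · (8/20) · (7/19) · (6/18) · (9/17) · (8/16) = 2/323 ≈ 0.0062.

2/323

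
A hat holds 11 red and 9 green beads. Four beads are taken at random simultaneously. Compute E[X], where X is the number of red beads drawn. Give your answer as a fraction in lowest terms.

By linearity of expectation, E[X] = Σ P(draw i is red); by symmetry each draw (even without replacement) has P(red) = 11/20.
E[X] = 4 · 11/20 = 11/5 ≈ 2.2000.

11/5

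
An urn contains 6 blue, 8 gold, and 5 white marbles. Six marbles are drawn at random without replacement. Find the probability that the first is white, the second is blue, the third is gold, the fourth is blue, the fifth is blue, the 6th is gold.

Multiply the conditional probability of each draw in order, without replacement, so each draw removes one from its color and from the total.
P = (5/19) · (6/18) · (8/17) · (5/16) · (4/15) · (7/14) = 5/2907 ≈ 0.0017.

5/2907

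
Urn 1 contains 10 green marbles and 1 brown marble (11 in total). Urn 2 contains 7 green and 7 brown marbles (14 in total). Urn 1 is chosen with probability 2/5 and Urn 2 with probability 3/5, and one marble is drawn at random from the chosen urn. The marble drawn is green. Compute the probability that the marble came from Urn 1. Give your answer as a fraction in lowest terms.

P(green | Urn 1) = 10/11; P(green | Urn 2) = 1/2.
P(green) = 2/5·10/11 + 3/5·1/2 = 73/110.
By Bayes' rule, P(Urn 1 | green) = 4/11 / 73/110 = 40/73 ≈ 0.5479.

40/73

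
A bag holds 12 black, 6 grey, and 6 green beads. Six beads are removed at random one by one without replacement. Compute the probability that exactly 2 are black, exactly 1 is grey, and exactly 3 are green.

180/3059

Unordered draws without replacement: count favorable combinations over C(24,6).
Favorable = C(12,2) · C(6,1) · C(6,3) = 7920; total = C(24,6) = 134596.
P = 7920/134596 = 180/3059 ≈ 0.0588.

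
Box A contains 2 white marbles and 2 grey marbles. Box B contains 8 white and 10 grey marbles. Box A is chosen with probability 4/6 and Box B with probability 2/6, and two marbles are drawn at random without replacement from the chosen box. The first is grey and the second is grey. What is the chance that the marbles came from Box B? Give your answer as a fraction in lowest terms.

15/32

P(E | Box A) = 1/6; P(E | Box B) = 5/17.
P(E) = 2/3·1/6 + 1/3·5/17 = 32/153.
By Bayes' rule, P(Box B | E) = 5/51 / 32/153 = 15/32 ≈ 0.4688.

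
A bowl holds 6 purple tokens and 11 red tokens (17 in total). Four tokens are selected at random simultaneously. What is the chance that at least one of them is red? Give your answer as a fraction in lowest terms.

Use the complement: P(at least one red) = 1 − P(no red).
P(none) = C(6,4)/C(17,4) = 15/2380.
So P = 1 − 15/2380 = 473/476 ≈ 0.9937.

473/476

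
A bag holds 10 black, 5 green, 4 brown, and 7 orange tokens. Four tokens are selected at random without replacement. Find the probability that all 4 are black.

21/1495

Unordered draws without replacement: count favorable combinations over C(26,4).
Favorable = C(10,4) · C(5,0) · C(4,0) · C(7,0) = 210; total = C(26,4) = 14950.
P = 210/14950 = 21/1495 ≈ 0.0140.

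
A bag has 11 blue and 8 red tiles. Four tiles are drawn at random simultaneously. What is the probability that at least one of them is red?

Use the complement: P(at least one red) = 1 − P(no red).
P(none) = C(11,4)/C(19,4) = 330/3876.
So P = 1 − 330/3876 = 591/646 ≈ 0.9149.

591/646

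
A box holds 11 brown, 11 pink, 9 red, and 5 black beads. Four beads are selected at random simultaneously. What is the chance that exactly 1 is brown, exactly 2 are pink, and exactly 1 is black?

Unordered draws without replacement: count favorable combinations over C(36,4).
Favorable = C(11,1) · C(11,2) · C(9,0) · C(5,1) = 3025; total = C(36,4) = 58905.
P = 3025/58905 = 55/1071 ≈ 0.0514.

55/1071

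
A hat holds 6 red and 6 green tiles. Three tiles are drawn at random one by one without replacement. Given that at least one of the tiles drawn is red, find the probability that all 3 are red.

1/10

P(all 3 red) = C(6,3)/C(12,3) = 1/11; P(at least one red) = 1 − C(6,3)/C(12,3) = 10/11.
Since 'all 3 red' ⊆ 'at least one red', P(all 3 | at least one) = 1/11 / 10/11 = 1/10 ≈ 0.1000.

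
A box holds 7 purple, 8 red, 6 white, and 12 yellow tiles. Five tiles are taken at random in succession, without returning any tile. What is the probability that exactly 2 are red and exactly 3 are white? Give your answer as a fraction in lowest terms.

Unordered draws without replacement: count favorable combinations over C(33,5).
Favorable = C(7,0) · C(8,2) · C(6,3) · C(12,0) = 560; total = C(33,5) = 237336.
P = 560/237336 = 70/29667 ≈ 0.0024.

70/29667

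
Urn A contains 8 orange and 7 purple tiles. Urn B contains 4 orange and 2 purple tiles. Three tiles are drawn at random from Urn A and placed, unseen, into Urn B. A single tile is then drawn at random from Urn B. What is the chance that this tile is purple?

17/45

Condition on how many of the transferred tiles are purple (from Urn A: 7 purple of 15; then Urn B has 9 total).
  0 purple: C(7,0)C(8,3)/C(15,3) = 8/65; then P = 2/9
  1 purple: C(7,1)C(8,2)/C(15,3) = 28/65; then P = 3/9
  2 purple: C(7,2)C(8,1)/C(15,3) = 24/65; then P = 4/9
  3 purple: C(7,3)C(8,0)/C(15,3) = 1/13; then P = 5/9
P(purple from Urn B) = 17/45 ≈ 0.3778.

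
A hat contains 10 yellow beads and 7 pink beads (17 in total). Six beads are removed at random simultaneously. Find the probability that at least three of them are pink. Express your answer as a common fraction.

Sum the hypergeometric tail for j = 3,…,6 pink beads.
Favorable = C(7,3)·C(10,3) + C(7,4)·C(10,2) + C(7,5)·C(10,1) + C(7,6)·C(10,0) = 5992; total = C(17,6) = 12376.
P = 5992/12376 = 107/221 ≈ 0.4842.

107/221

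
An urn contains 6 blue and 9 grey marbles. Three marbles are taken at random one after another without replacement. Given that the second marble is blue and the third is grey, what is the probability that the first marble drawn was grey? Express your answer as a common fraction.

8/13

P(first=grey and the second marble is blue and the third is grey) = (9/15)·(6/14)·(8/13) = 72/455.
P(E) = Σ over first color = 9/91 + 72/455 = 9/35.
By Bayes, P(first=grey | E) = 72/455 / 9/35 = 8/13 ≈ 0.6154.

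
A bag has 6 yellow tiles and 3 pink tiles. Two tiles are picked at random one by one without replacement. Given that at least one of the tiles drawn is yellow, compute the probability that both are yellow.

P(both yellow) = C(6,2)/C(9,2) = 5/12; P(at least one yellow) = 1 − C(3,2)/C(9,2) = 11/12.
Since 'both yellow' ⊆ 'at least one yellow', P(both | at least one) = 5/12 / 11/12 = 5/11 ≈ 0.4545.

5/11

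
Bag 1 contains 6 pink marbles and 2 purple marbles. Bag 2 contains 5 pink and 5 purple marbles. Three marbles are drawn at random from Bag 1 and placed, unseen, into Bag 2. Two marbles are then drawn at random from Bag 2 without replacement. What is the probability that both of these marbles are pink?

Condition on how many of the transferred marbles are pink (from Bag 1: 6 pink of 8; then Bag 2 has 13 total).
  1 pink: C(6,1)C(2,2)/C(8,3) = 3/28; then P = C(6,2)/C(13,2) = 5/26
  2 pink: C(6,2)C(2,1)/C(8,3) = 15/28; then P = C(7,2)/C(13,2) = 7/26
  3 pink: C(6,3)C(2,0)/C(8,3) = 5/14; then P = C(8,2)/C(13,2) = 14/39
P(both pink) = 80/273 ≈ 0.2930.

80/273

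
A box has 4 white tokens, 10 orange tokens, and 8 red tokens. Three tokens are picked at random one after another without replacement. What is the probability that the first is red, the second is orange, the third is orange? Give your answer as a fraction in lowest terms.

Multiply the conditional probability of each draw in order, without replacement, so each draw removes one from its color and from the total.
P = (8/22) · (10/21) · (9/20) = 6/77 ≈ 0.0779.

6/77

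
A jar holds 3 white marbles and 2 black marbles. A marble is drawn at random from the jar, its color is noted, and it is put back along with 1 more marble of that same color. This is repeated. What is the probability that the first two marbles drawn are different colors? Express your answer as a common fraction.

Either white then black, or black then white; after the first draw the total is 6.
P = (3/5)·(2/6) + (2/5)·(3/6) = 2/5 ≈ 0.4000.

2/5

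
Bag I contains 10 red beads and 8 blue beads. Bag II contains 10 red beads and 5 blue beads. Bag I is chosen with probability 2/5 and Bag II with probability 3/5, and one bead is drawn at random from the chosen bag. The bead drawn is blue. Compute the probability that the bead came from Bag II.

9/17

P(blue | Bag I) = 4/9; P(blue | Bag II) = 1/3.
P(blue) = 2/5·4/9 + 3/5·1/3 = 17/45.
By Bayes' rule, P(Bag II | blue) = 1/5 / 17/45 = 9/17 ≈ 0.5294.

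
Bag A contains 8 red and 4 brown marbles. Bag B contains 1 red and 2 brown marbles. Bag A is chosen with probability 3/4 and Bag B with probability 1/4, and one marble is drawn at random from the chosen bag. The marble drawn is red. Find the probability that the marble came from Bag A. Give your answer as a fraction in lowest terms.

P(red | Bag A) = 2/3; P(red | Bag B) = 1/3.
P(red) = 3/4·2/3 + 1/4·1/3 = 7/12.
By Bayes' rule, P(Bag A | red) = 1/2 / 7/12 = 6/7 ≈ 0.8571.

6/7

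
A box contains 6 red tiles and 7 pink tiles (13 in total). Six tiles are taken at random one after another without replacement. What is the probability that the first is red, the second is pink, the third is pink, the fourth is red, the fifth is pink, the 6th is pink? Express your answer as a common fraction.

Multiply the conditional probability of each draw in order, without replacement, so each draw removes one from its color and from the total.
P = (6/13) · (7/12) · (6/11) · (5/10) · (5/9) · (4/8) = 35/1716 ≈ 0.0204.

35/1716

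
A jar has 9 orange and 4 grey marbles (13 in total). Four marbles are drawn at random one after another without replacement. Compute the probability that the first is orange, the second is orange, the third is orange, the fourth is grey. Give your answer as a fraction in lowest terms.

84/715

Multiply the conditional probability of each draw in order, without replacement, so each draw removes one from its color and from the total.
P = (9/13) · (8/12) · (7/11) · (4/10) = 84/715 ≈ 0.1175.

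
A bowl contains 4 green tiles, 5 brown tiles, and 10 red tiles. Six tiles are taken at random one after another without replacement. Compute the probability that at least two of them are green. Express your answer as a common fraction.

85/228

Sum the hypergeometric tail for j = 2,…,4 green tiles.
Favorable = C(4,2)·C(15,4) + C(4,3)·C(15,3) + C(4,4)·C(15,2) = 10115; total = C(19,6) = 27132.
P = 10115/27132 = 85/228 ≈ 0.3728.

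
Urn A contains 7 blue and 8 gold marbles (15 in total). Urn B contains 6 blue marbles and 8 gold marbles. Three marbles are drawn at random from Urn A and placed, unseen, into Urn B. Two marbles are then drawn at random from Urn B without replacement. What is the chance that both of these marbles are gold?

26/85

Condition on how many of the transferred marbles are gold (from Urn A: 8 gold of 15; then Urn B has 17 total).
  0 gold: C(8,0)C(7,3)/C(15,3) = 1/13; then P = C(8,2)/C(17,2) = 7/34
  1 gold: C(8,1)C(7,2)/C(15,3) = 24/65; then P = C(9,2)/C(17,2) = 9/34
  2 gold: C(8,2)C(7,1)/C(15,3) = 28/65; then P = C(10,2)/C(17,2) = 45/136
  3 gold: C(8,3)C(7,0)/C(15,3) = 8/65; then P = C(11,2)/C(17,2) = 55/136
P(both gold) = 26/85 ≈ 0.3059.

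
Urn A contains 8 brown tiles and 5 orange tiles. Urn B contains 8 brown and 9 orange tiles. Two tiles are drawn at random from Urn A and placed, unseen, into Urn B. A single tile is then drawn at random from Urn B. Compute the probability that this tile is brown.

Condition on how many of the transferred tiles are brown (from Urn A: 8 brown of 13; then Urn B has 19 total).
  0 brown: C(8,0)C(5,2)/C(13,2) = 5/39; then P = 8/19
  1 brown: C(8,1)C(5,1)/C(13,2) = 20/39; then P = 9/19
  2 brown: C(8,2)C(5,0)/C(13,2) = 14/39; then P = 10/19
P(brown from Urn B) = 120/247 ≈ 0.4858.

120/247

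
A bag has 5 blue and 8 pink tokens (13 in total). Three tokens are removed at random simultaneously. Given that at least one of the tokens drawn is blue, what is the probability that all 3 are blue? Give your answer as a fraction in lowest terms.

1/23

P(all 3 blue) = C(5,3)/C(13,3) = 5/143; P(at least one blue) = 1 − C(8,3)/C(13,3) = 115/143.
Since 'all 3 blue' ⊆ 'at least one blue', P(all 3 | at least one) = 5/143 / 115/143 = 1/23 ≈ 0.0435.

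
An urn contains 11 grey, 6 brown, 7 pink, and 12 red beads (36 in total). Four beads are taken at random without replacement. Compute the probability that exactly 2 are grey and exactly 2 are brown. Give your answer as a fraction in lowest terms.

5/357

Unordered draws without replacement: count favorable combinations over C(36,4).
Favorable = C(11,2) · C(6,2) · C(7,0) · C(12,0) = 825; total = C(36,4) = 58905.
P = 825/58905 = 5/357 ≈ 0.0140.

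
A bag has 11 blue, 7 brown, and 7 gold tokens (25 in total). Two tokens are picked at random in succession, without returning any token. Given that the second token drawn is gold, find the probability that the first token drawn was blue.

11/24

P(first=blue and the second token drawn is gold) = (11/25)·(7/24) = 77/600.
P(the second token drawn is gold) = Σ over first color = 77/600 + 49/600 + 7/100 = 7/25.
By Bayes, P(first=blue | the second token drawn is gold) = 77/600 / 7/25 = 11/24 ≈ 0.4583.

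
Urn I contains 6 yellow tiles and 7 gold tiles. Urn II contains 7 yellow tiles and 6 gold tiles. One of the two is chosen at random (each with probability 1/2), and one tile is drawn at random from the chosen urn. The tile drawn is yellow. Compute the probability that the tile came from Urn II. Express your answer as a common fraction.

7/13

P(yellow | Urn I) = 6/13; P(yellow | Urn II) = 7/13.
P(yellow) = 1/2·6/13 + 1/2·7/13 = 1/2.
By Bayes' rule, P(Urn II | yellow) = 7/26 / 1/2 = 7/13 ≈ 0.5385.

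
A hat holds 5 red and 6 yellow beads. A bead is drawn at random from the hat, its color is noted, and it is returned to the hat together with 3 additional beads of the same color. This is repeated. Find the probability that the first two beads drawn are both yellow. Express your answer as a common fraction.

After a yellow draw the hat holds 9 yellow out of 14.
P = (6/11)·(9/14) = 27/77 ≈ 0.3506.

27/77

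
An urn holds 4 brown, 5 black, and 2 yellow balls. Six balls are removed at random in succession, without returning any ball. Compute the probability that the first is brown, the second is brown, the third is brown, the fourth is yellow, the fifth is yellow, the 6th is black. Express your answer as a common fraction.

1/1386

Multiply the conditional probability of each draw in order, without replacement, so each draw removes one from its color and from the total.
P = (4/11) · (3/10) · (2/9) · (2/8) · (1/7) · (5/6) = 1/1386 ≈ 0.0007.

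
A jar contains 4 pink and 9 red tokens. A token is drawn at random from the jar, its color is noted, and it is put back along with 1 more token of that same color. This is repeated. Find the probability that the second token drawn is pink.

4/13

Condition on the first draw. If first is pink (prob 4/13), second-pink has prob (5)/(14); if not (prob 9/13), it has prob 4/(14).
P = (4/13)·(5/14) + (9/13)·(4/14) = 4/13 ≈ 0.3077.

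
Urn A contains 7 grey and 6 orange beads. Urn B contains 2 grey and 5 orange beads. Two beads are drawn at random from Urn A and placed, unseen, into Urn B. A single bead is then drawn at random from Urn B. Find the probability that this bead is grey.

Condition on how many of the transferred beads are grey (from Urn A: 7 grey of 13; then Urn B has 9 total).
  0 grey: C(7,0)C(6,2)/C(13,2) = 5/26; then P = 2/9
  1 grey: C(7,1)C(6,1)/C(13,2) = 7/13; then P = 3/9
  2 grey: C(7,2)C(6,0)/C(13,2) = 7/26; then P = 4/9
P(grey from Urn B) = 40/117 ≈ 0.3419.

40/117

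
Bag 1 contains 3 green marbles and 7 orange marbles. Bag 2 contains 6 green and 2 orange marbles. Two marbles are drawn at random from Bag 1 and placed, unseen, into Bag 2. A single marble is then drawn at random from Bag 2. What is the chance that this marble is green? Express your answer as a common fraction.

33/50

Condition on how many of the transferred marbles are green (from Bag 1: 3 green of 10; then Bag 2 has 10 total).
  0 green: C(3,0)C(7,2)/C(10,2) = 7/15; then P = 6/10
  1 green: C(3,1)C(7,1)/C(10,2) = 7/15; then P = 7/10
  2 green: C(3,2)C(7,0)/C(10,2) = 1/15; then P = 8/10
P(green from Bag 2) = 33/50 ≈ 0.6600.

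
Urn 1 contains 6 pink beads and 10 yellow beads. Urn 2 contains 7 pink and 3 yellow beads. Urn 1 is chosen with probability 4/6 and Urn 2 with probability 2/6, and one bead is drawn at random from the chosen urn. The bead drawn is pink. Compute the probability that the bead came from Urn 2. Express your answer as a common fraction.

14/29

P(pink | Urn 1) = 3/8; P(pink | Urn 2) = 7/10.
P(pink) = 2/3·3/8 + 1/3·7/10 = 29/60.
By Bayes' rule, P(Urn 2 | pink) = 7/30 / 29/60 = 14/29 ≈ 0.4828.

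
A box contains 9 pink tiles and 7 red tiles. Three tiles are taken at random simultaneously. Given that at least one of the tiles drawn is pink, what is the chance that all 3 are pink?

4/25

P(all 3 pink) = C(9,3)/C(16,3) = 3/20; P(at least one pink) = 1 − C(7,3)/C(16,3) = 15/16.
Since 'all 3 pink' ⊆ 'at least one pink', P(all 3 | at least one) = 3/20 / 15/16 = 4/25 ≈ 0.1600.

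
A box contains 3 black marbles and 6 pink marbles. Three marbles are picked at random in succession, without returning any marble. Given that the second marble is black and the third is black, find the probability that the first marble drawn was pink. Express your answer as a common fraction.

P(first=pink and the second marble is black and the third is black) = (6/9)·(3/8)·(2/7) = 1/14.
P(E) = Σ over first color = 1/84 + 1/14 = 1/12.
By Bayes, P(first=pink | E) = 1/14 / 1/12 = 6/7 ≈ 0.8571.

6/7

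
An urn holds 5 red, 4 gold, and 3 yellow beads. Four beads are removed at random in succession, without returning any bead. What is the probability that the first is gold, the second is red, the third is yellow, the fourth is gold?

1/66

Multiply the conditional probability of each draw in order, without replacement, so each draw removes one from its color and from the total.
P = (4/12) · (5/11) · (3/10) · (3/9) = 1/66 ≈ 0.0152.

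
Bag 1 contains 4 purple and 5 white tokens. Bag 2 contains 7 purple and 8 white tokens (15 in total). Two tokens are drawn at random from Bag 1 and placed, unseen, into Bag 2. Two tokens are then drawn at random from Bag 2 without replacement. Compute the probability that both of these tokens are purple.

29/144

Condition on how many of the transferred tokens are purple (from Bag 1: 4 purple of 9; then Bag 2 has 17 total).
  0 purple: C(4,0)C(5,2)/C(9,2) = 5/18; then P = C(7,2)/C(17,2) = 21/136
  1 purple: C(4,1)C(5,1)/C(9,2) = 5/9; then P = C(8,2)/C(17,2) = 7/34
  2 purple: C(4,2)C(5,0)/C(9,2) = 1/6; then P = C(9,2)/C(17,2) = 9/34
P(both purple) = 29/144 ≈ 0.2014.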